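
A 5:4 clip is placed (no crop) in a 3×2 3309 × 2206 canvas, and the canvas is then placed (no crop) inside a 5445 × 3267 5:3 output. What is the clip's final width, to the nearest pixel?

4084 px

Inside the 3309×2206 canvas the clip is height-limited at 2757.50 × 2206.00.
The 3×2 canvas is height-limited in 5445×3267, giving 4900.50 × 3267.00; scale factor 1.4810.
So the clip's width is 2757.50 × 1.4810 ≈ 4083.75.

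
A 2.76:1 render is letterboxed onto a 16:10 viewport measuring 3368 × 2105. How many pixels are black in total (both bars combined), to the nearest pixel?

2.76:1 (2.760) > 16:10 (1.600), so the render fills the width.
That makes the image 1220.2899 px tall (3368 / 2.760).
Leftover height: 2105 − 1220.2899 = 884.7101 px.
Across the 3368-px span: 884.7101 × 3368 ≈ 2979704 px.

2979704 pixels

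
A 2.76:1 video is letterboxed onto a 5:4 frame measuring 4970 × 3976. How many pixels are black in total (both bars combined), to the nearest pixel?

10811119 pixels

2.76:1 is wider than 5:4, so it spans the full width.
The video is 4970 / 2.760 ≈ 1800.7246 px tall.
Black = 3976 − 1800.7246 = 2175.2754 px.
Bar area = 2175.2754 × 4970 ≈ 10811119 px.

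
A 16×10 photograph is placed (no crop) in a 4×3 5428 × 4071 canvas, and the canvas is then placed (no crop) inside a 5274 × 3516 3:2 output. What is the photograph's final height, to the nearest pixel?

2930 px

First fit — 16×10 into 5428×4071 spans the width: 5428.00 × 3392.50.
The 4×3 canvas is height-limited in 5274×3516, giving 4688.00 × 3516.00; scale factor 0.8637.
The photograph scales with it: height 3392.50 × 0.8637 ≈ 2930.00.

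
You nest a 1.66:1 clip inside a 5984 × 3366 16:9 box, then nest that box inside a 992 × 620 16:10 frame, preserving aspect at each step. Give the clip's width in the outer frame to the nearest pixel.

926 px

Inside the 5984×3366 canvas the clip is height-limited at 5587.56 × 3366.00.
The 16:9 canvas is width-limited in 992×620, giving 992.00 × 558.00; scale factor 0.1658.
Applying the same ×0.1658: 5587.56 → 926.28.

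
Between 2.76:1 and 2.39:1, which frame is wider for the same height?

2.76 and 2.39; 2.76 > 2.39.

2.76:1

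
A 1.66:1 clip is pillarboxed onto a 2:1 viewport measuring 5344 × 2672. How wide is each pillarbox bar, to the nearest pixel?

454 px

1.66:1 (1.660) < 2:1 (2.000), so the clip fills the height.
That makes the image 4435.52 px wide (2672 × 1.660).
Black = 5344 − 4435.52 = 908.48 px, or 454.24 per bar.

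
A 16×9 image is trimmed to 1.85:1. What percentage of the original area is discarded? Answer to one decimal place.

3.9%

The width stays; only height is cut (since 1.85:1 is wider than 16×9).
(1.778)/(1.850) ≈ 0.961 of the area survives, leaving 3.90% discarded.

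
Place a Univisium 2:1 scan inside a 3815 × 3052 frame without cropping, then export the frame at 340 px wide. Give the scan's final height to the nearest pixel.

170 px

In the 3815×3052 frame the scan fills the width: height = 3815 × 1/2 ≈ 1907.50 px.
Resizing to 340 px wide multiplies everything by 0.0891: 1907.50 → 170.00 px.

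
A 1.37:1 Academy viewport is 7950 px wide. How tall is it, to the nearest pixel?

5803 px

At 1.37:1 Academy, 7950 / 1.370 ≈ 5802.92.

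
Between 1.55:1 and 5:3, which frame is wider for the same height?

1.55 and 5:3 = 1.667; 1.667 > 1.55.

5:3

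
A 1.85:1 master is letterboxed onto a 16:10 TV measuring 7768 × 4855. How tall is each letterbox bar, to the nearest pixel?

Since 1.850 > 1.600, the master is width-limited.
That makes the image 4198.92 px tall (7768 / 1.850).
Black = 4855 − 4198.92 = 656.08 px, or 328.04 per bar.

328 px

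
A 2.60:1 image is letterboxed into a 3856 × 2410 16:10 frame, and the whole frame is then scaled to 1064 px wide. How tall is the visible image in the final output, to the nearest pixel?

At 3856×2410 the image is width-limited, so height = 3856 / 2.600 ≈ 1483.08 px.
Scaling 3856 → 1064 is ×0.2759, so the height becomes 1483.08 × 0.2759 ≈ 409.23 px.

409 px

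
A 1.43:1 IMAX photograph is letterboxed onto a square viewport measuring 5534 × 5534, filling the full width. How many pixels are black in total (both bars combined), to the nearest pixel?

9208963 pixels

The photograph is 5534 / 1.430 ≈ 3869.9301 px tall.
Black = 5534 − 3869.9301 = 1664.0699 px.
Bar area = 1664.0699 × 5534 ≈ 9208963 px.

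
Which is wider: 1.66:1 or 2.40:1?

2.40:1

1.66 and 2.4; 2.4 > 1.66.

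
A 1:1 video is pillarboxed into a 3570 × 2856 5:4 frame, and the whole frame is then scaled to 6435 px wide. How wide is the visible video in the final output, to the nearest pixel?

Fitted into 3570×2856, the video spans the height; its width is 2856 × 1/1 ≈ 2856.00 px.
Scaling 3570 → 6435 is ×1.8025, so the width becomes 2856.00 × 1.8025 ≈ 5148.00 px.

5148 px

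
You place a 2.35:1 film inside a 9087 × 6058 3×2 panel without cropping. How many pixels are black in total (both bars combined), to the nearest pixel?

19911357 pixels

2.35:1 (2.350) > 3×2 (1.500), so the film fills the width.
The film is 9087 / 2.350 ≈ 3866.8085 px tall.
Black = 6058 − 3866.8085 = 2191.1915 px.
Across the 9087-px span: 2191.1915 × 9087 ≈ 19911357 px.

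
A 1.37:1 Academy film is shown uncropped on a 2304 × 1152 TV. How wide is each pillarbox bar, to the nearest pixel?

363 px

1.37:1 Academy (1.370) < Univisium 2:1 (2.000), so the film fills the height.
The film is 1152 × 1.370 ≈ 1578.24 px wide.
2304 − 1578.24 = 725.76 px of bars (362.88 each).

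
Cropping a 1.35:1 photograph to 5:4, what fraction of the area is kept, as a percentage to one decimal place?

92.6%

5:4 is narrower than 1.35:1, so the crop keeps the full height and trims the width.
Area ratio = (1.250)/(1.350) = 92.59% retained.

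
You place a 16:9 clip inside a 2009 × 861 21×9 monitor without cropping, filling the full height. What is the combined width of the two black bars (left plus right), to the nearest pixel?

Content width = 861 × 16/9 ≈ 1530.67 px.
2009 − 1530.67 = 478.33 px of bars.

478 px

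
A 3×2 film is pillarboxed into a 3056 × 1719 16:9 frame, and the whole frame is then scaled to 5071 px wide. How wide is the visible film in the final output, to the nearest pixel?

In the 3056×1719 frame the film fills the height: width = 1719 × 3/2 ≈ 2578.50 px.
The frame scales by 5071/3056 = 1.6594; 2578.50 × 1.6594 ≈ 4278.66 px.

4279 px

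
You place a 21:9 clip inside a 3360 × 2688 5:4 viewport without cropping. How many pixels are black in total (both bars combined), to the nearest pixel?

4193280 pixels

21:9 (2.333) > 5:4 (1.250), so the clip fills the width.
That makes the image 1440.0000 px tall (3360 × 9/21).
Black = 2688 − 1440.0000 = 1248.0000 px.
That's 1248.0000 × 3360 ≈ 4193280 black pixels.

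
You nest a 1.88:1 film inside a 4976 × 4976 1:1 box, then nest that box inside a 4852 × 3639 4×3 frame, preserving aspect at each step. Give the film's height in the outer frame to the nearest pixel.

1936 px

Inside the 4976×4976 canvas the film is width-limited at 4976.00 × 2646.81.
1:1 in 4852×3639: fills the height, so the intermediate becomes 3639.00 × 3639.00 — a scale of ×0.7313.
The film scales with it: height 2646.81 × 0.7313 ≈ 1935.64.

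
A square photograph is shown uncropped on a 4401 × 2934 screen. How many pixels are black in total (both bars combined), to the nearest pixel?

square is narrower than 3×2, so it spans the full height.
That makes the image 2934.0000 px wide (2934 × 1/1).
Black = 4401 − 2934.0000 = 1467.0000 px.
That's 1467.0000 × 2934 ≈ 4304178 black pixels.

4304178 pixels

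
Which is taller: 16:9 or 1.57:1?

16:9 = 1.778 and 1.57; 1.778 > 1.57. The smaller width-to-height ratio is the taller frame.

1.57:1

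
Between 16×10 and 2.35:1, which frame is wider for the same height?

16×10 = 1.6 and 2.35; 2.35 > 1.6.

2.35:1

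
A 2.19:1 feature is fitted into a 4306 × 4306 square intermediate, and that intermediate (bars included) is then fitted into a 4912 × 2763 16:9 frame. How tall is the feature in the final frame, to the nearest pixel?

First fit — 2.19:1 into 4306×4306 spans the width: 4306.00 × 1966.21.
Second fit — the square canvas into 4912×2763 spans the height: 2763.00 × 2763.00 (×0.6417 from 4306×4306).
So the feature's height is 1966.21 × 0.6417 ≈ 1261.64.

1262 px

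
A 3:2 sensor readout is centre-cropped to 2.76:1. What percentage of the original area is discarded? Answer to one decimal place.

45.7%

2.76:1 is wider than 3:2, so the crop keeps the full width and trims the height.
(1.500)/(2.760) ≈ 0.543 of the area survives, leaving 45.65% discarded.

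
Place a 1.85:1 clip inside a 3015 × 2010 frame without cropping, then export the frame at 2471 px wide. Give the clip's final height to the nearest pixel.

1336 px

In the 3015×2010 frame the clip fills the width: height = 3015 / 1.850 ≈ 1629.73 px.
Scaling 3015 → 2471 is ×0.8196, so the height becomes 1629.73 × 0.8196 ≈ 1335.68 px.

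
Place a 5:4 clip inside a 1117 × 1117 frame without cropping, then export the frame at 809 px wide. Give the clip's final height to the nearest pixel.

Fitted into 1117×1117, the clip spans the width; its height is 1117 × 4/5 ≈ 893.60 px.
Resizing to 809 px wide multiplies everything by 0.7243: 893.60 → 647.20 px.

647 px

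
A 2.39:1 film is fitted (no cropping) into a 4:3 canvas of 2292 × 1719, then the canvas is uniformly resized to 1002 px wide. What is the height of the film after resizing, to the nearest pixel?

419 px

Fitted into 2292×1719, the film spans the width; its height is 2292 / 2.390 ≈ 959.00 px.
The frame scales by 1002/2292 = 0.4372; 959.00 × 0.4372 ≈ 419.25 px.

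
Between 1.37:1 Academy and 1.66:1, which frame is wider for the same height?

1.37 and 1.66; 1.66 > 1.37.

1.66:1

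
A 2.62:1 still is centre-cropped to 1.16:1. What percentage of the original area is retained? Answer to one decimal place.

44.3%

1.16:1 is narrower than 2.62:1, so the crop keeps the full height and trims the width.
(1.160)/(2.620) ≈ 0.443 of the area survives.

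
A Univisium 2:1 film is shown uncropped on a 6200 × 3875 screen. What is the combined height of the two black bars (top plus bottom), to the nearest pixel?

775 px

Univisium 2:1 is wider than 16:10, so it spans the full width.
That makes the image 3100.00 px tall (6200 × 1/2).
Leftover height: 3875 − 3100.00 = 775.00 px.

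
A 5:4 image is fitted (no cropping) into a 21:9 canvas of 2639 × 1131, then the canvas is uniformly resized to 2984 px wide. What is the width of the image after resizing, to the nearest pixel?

In the 2639×1131 frame the image fills the height: width = 1131 × 5/4 ≈ 1413.75 px.
Scaling 2639 → 2984 is ×1.1307, so the width becomes 1413.75 × 1.1307 ≈ 1598.57 px.

1599 px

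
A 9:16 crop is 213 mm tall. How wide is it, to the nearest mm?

Width = 213 × 9/16 = 119.81.

120 mm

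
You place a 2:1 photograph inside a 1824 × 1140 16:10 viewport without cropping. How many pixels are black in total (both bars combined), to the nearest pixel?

2:1 (2.000) > 16:10 (1.600), so the photograph fills the width.
That makes the image 912.0000 px tall (1824 × 1/2).
Leftover height: 1140 − 912.0000 = 228.0000 px.
Across the 1824-px span: 228.0000 × 1824 ≈ 415872 px.

415872 pixels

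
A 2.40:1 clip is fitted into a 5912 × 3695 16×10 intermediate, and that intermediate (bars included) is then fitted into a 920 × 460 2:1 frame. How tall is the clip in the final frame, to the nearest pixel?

307 px

2.40:1 in 5912×3695: fills the width, so the clip is 5912.00 × 2463.33.
16×10 in 920×460: fills the height, so the intermediate becomes 736.00 × 460.00 — a scale of ×0.1245.
So the clip's height is 2463.33 × 0.1245 ≈ 306.67.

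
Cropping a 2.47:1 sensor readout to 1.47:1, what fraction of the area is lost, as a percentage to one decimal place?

The height stays; only width is cut (since 1.47:1 is narrower than 2.47:1).
(1.470)/(2.470) ≈ 0.595 of the area survives, leaving 40.49% discarded.

40.5%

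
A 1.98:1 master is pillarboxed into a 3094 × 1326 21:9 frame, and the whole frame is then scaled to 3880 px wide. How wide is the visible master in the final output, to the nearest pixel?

3292 px

In the 3094×1326 frame the master fills the height: width = 1326 × 1.980 ≈ 2625.48 px.
The frame scales by 3880/3094 = 1.2540; 2625.48 × 1.2540 ≈ 3292.46 px.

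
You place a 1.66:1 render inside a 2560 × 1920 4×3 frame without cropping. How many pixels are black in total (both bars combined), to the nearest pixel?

Since 1.660 > 1.333, the render is width-limited.
That makes the image 1542.1687 px tall (2560 / 1.660).
Leftover height: 1920 − 1542.1687 = 377.8313 px.
Across the 2560-px span: 377.8313 × 2560 ≈ 967248 px.

967248 pixels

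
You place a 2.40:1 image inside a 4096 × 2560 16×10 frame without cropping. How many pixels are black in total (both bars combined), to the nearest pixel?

2.40:1 is wider than 16×10, so it spans the full width.
That makes the image 1706.6667 px tall (4096 / 2.400).
Black = 2560 − 1706.6667 = 853.3333 px.
Across the 4096-px span: 853.3333 × 4096 ≈ 3495253 px.

3495253 pixels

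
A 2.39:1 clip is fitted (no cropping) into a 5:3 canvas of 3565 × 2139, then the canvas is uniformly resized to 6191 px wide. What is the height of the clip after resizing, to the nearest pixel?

2590 px

In the 3565×2139 frame the clip fills the width: height = 3565 / 2.390 ≈ 1491.63 px.
The frame scales by 6191/3565 = 1.7366; 1491.63 × 1.7366 ≈ 2590.38 px.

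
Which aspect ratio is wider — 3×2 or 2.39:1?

2.39:1

3×2 = 1.5 and 2.39; 2.39 > 1.5.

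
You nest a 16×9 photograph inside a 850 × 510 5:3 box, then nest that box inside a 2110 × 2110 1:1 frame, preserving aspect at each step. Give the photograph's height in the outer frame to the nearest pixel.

1187 px

16×9 in 850×510: fills the width, so the photograph is 850.00 × 478.12.
5:3 in 2110×2110: fills the width, so the intermediate becomes 2110.00 × 1266.00 — a scale of ×2.4824.
Applying the same ×2.4824: 478.12 → 1186.88.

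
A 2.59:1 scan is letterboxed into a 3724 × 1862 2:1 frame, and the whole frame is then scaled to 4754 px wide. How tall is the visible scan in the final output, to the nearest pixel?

1836 px

Fitted into 3724×1862, the scan spans the width; its height is 3724 / 2.590 ≈ 1437.84 px.
The frame scales by 4754/3724 = 1.2766; 1437.84 × 1.2766 ≈ 1835.52 px.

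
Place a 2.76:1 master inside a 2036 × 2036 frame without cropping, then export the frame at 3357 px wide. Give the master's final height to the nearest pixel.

In the 2036×2036 frame the master fills the width: height = 2036 / 2.760 ≈ 737.68 px.
The frame scales by 3357/2036 = 1.6488; 737.68 × 1.6488 ≈ 1216.30 px.

1216 px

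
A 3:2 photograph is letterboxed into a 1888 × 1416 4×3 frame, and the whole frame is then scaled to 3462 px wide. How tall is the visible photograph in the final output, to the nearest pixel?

2308 px

At 1888×1416 the photograph is width-limited, so height = 1888 × 2/3 ≈ 1258.67 px.
Resizing to 3462 px wide multiplies everything by 1.8337: 1258.67 → 2308.00 px.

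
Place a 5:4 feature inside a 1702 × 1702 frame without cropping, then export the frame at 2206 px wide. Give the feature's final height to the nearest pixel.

At 1702×1702 the feature is width-limited, so height = 1702 × 4/5 ≈ 1361.60 px.
Scaling 1702 → 2206 is ×1.2961, so the height becomes 1361.60 × 1.2961 ≈ 1764.80 px.

1765 px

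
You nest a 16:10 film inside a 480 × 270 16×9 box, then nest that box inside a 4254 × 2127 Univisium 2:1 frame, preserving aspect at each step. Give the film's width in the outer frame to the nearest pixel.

Inside the 480×270 canvas the film is height-limited at 432.00 × 270.00.
16×9 in 4254×2127: fills the height, so the intermediate becomes 3781.33 × 2127.00 — a scale of ×7.8778.
Applying the same ×7.8778: 432.00 → 3403.20.

3403 px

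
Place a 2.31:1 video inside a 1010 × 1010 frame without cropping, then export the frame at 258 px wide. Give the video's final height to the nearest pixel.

In the 1010×1010 frame the video fills the width: height = 1010 / 2.310 ≈ 437.23 px.
The frame scales by 258/1010 = 0.2554; 437.23 × 0.2554 ≈ 111.69 px.

112 px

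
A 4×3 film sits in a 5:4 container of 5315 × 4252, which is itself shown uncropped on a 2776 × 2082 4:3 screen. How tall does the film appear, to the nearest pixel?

1952 px

First fit — 4×3 into 5315×4252 spans the width: 5315.00 × 3986.25.
Second fit — the 5:4 canvas into 2776×2082 spans the height: 2602.50 × 2082.00 (×0.4897 from 5315×4252).
Applying the same ×0.4897: 3986.25 → 1951.88.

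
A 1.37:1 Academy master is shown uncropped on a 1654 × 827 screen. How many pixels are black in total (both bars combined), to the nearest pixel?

Since 1.370 < 2.000, the master is height-limited.
Content width = 827 × 1.370 ≈ 1132.9900 px.
1654 − 1132.9900 = 521.0100 px of bars.
That's 521.0100 × 827 ≈ 430875 black pixels.

430875 pixels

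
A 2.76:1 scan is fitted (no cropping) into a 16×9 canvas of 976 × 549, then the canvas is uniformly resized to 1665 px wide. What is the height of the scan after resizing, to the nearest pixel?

603 px

Fitted into 976×549, the scan spans the width; its height is 976 / 2.760 ≈ 353.62 px.
Scaling 976 → 1665 is ×1.7059, so the height becomes 353.62 × 1.7059 ≈ 603.26 px.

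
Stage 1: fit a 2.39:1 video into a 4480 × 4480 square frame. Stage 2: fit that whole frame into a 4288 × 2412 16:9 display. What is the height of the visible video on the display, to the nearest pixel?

1009 px

Inside the 4480×4480 canvas the video is width-limited at 4480.00 × 1874.48.
Second fit — the square canvas into 4288×2412 spans the height: 2412.00 × 2412.00 (×0.5384 from 4480×4480).
So the video's height is 1874.48 × 0.5384 ≈ 1009.21.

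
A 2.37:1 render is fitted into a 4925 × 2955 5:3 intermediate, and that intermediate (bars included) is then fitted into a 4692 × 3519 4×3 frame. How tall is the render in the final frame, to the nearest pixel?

1980 px

2.37:1 in 4925×2955: fills the width, so the render is 4925.00 × 2078.06.
The 5:3 canvas is width-limited in 4692×3519, giving 4692.00 × 2815.20; scale factor 0.9527.
So the render's height is 2078.06 × 0.9527 ≈ 1979.75.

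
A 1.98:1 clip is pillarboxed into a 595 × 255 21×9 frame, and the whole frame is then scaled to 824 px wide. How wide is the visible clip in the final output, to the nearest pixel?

699 px

At 595×255 the clip is height-limited, so width = 255 × 1.980 ≈ 504.90 px.
Resizing to 824 px wide multiplies everything by 1.3849: 504.90 → 699.22 px.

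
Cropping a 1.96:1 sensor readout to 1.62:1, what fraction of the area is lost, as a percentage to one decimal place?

The height stays; only width is cut (since 1.62:1 is narrower than 1.96:1).
Area ratio = (1.620)/(1.960) = 82.65%; the remaining 17.35% is cropped out.

17.3%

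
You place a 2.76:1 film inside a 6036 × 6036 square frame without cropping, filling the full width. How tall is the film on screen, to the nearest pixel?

2187 px

Content height = 6036 / 2.760 ≈ 2186.96 px.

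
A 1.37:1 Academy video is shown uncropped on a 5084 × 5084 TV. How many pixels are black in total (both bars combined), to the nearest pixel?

6980592 pixels

1.37:1 Academy (1.370) > 1:1 (1.000), so the video fills the width.
Content height = 5084 / 1.370 ≈ 3710.9489 px.
5084 − 3710.9489 = 1373.0511 px of bars.
Bar area = 1373.0511 × 5084 ≈ 6980592 px.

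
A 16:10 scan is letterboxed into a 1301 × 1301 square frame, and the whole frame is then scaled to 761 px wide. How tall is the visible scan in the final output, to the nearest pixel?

476 px

Fitted into 1301×1301, the scan spans the width; its height is 1301 × 10/16 ≈ 813.12 px.
Scaling 1301 → 761 is ×0.5849, so the height becomes 813.12 × 0.5849 ≈ 475.62 px.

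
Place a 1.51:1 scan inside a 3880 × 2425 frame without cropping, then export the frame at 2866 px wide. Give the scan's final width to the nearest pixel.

2705 px

In the 3880×2425 frame the scan fills the height: width = 2425 × 1.510 ≈ 3661.75 px.
Scaling 3880 → 2866 is ×0.7387, so the width becomes 3661.75 × 0.7387 ≈ 2704.79 px.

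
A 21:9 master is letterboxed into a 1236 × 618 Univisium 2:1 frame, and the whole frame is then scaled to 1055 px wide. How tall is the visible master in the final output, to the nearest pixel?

452 px

Fitted into 1236×618, the master spans the width; its height is 1236 × 9/21 ≈ 529.71 px.
Resizing to 1055 px wide multiplies everything by 0.8536: 529.71 → 452.14 px.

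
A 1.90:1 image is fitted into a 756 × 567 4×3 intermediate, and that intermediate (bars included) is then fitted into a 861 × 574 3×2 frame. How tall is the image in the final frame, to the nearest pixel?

403 px

Inside the 756×567 canvas the image is width-limited at 756.00 × 397.89.
The 4×3 canvas is height-limited in 861×574, giving 765.33 × 574.00; scale factor 1.0123.
So the image's height is 397.89 × 1.0123 ≈ 402.81.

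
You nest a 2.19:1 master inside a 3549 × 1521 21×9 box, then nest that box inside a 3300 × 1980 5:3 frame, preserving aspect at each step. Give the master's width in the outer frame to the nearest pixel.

3097 px

2.19:1 in 3549×1521: fills the height, so the master is 3330.99 × 1521.00.
The 21×9 canvas is width-limited in 3300×1980, giving 3300.00 × 1414.29; scale factor 0.9298.
The master scales with it: width 3330.99 × 0.9298 ≈ 3097.29.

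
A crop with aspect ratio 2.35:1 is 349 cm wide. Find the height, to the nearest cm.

149 cm

349 / 2.350 = 148.51.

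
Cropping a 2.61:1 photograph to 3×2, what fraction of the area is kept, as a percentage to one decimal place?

Going from 2.61:1 to 3×2 means cutting width while keeping height.
Fraction kept = (1.500)/(2.610) ≈ 57.47%.

57.5%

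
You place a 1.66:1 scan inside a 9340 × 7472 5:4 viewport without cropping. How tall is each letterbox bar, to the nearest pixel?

923 px

1.66:1 (1.660) > 5:4 (1.250), so the scan fills the width.
That makes the image 5626.51 px tall (9340 / 1.660).
Leftover height: 7472 − 5626.51 = 1845.49 px → 922.75 each side.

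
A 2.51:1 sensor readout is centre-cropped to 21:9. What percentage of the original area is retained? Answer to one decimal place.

93.0%

Going from 2.51:1 to 21:9 means cutting width while keeping height.
(2.333)/(2.510) ≈ 0.930 of the area survives.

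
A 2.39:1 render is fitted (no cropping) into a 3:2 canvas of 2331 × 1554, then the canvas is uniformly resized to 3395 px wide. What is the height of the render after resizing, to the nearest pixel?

At 2331×1554 the render is width-limited, so height = 2331 / 2.390 ≈ 975.31 px.
Resizing to 3395 px wide multiplies everything by 1.4565: 975.31 → 1420.50 px.

1421 px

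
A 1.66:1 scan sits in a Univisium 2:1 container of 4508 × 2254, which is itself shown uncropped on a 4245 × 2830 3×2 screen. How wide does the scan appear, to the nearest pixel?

Inside the 4508×2254 canvas the scan is height-limited at 3741.64 × 2254.00.
Second fit — the Univisium 2:1 canvas into 4245×2830 spans the width: 4245.00 × 2122.50 (×0.9417 from 4508×2254).
So the scan's width is 3741.64 × 0.9417 ≈ 3523.35.

3523 px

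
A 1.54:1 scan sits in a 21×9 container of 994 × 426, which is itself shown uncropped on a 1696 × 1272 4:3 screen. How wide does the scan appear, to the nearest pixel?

1.54:1 in 994×426: fills the height, so the scan is 656.04 × 426.00.
Second fit — the 21×9 canvas into 1696×1272 spans the width: 1696.00 × 726.86 (×1.7062 from 994×426).
The scan scales with it: width 656.04 × 1.7062 ≈ 1119.36.

1119 px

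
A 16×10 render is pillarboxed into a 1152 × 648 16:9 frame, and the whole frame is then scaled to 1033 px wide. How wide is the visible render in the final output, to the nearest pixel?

Fitted into 1152×648, the render spans the height; its width is 648 × 16/10 ≈ 1036.80 px.
The frame scales by 1033/1152 = 0.8967; 1036.80 × 0.8967 ≈ 929.70 px.

930 px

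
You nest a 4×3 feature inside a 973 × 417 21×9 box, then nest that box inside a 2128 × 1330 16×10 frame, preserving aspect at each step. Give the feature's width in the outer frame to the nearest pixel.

1216 px

Inside the 973×417 canvas the feature is height-limited at 556.00 × 417.00.
Second fit — the 21×9 canvas into 2128×1330 spans the width: 2128.00 × 912.00 (×2.1871 from 973×417).
So the feature's width is 556.00 × 2.1871 ≈ 1216.00.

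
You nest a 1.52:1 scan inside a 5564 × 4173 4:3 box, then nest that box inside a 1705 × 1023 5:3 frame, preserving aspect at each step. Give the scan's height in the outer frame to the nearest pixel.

1.52:1 in 5564×4173: fills the width, so the scan is 5564.00 × 3660.53.
Second fit — the 4:3 canvas into 1705×1023 spans the height: 1364.00 × 1023.00 (×0.2451 from 5564×4173).
The scan scales with it: height 3660.53 × 0.2451 ≈ 897.37.

897 px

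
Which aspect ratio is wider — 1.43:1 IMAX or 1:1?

1.43 and 1; 1.43 > 1.

1.43:1 IMAX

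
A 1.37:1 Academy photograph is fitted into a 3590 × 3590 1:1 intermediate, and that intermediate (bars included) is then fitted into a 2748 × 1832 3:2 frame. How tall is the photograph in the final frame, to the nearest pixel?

1337 px

1.37:1 Academy in 3590×3590: fills the width, so the photograph is 3590.00 × 2620.44.
Second fit — the 1:1 canvas into 2748×1832 spans the height: 1832.00 × 1832.00 (×0.5103 from 3590×3590).
Applying the same ×0.5103: 2620.44 → 1337.23.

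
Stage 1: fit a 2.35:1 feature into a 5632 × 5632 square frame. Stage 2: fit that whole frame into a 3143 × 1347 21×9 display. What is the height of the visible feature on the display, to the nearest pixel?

573 px

2.35:1 in 5632×5632: fills the width, so the feature is 5632.00 × 2396.60.
square in 3143×1347: fills the height, so the intermediate becomes 1347.00 × 1347.00 — a scale of ×0.2392.
So the feature's height is 2396.60 × 0.2392 ≈ 573.19.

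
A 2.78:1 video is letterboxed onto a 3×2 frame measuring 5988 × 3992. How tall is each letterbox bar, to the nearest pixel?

919 px

2.78:1 (2.780) > 3×2 (1.500), so the video fills the width.
Content height = 5988 / 2.780 ≈ 2153.96 px.
3992 − 2153.96 = 1838.04 px of bars (919.02 each).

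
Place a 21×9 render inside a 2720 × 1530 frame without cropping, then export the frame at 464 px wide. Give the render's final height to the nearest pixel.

At 2720×1530 the render is width-limited, so height = 2720 × 9/21 ≈ 1165.71 px.
Resizing to 464 px wide multiplies everything by 0.1706: 1165.71 → 198.86 px.

199 px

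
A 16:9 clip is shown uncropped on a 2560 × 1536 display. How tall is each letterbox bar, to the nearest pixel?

16:9 (1.778) > 5:3 (1.667), so the clip fills the width.
That makes the image 1440.00 px tall (2560 × 9/16).
1536 − 1440.00 = 96.00 px of bars (48.00 each).

48 px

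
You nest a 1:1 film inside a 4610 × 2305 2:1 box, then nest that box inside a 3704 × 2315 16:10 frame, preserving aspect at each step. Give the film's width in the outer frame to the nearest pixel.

Inside the 4610×2305 canvas the film is height-limited at 2305.00 × 2305.00.
2:1 in 3704×2315: fills the width, so the intermediate becomes 3704.00 × 1852.00 — a scale of ×0.8035.
So the film's width is 2305.00 × 0.8035 ≈ 1852.00.

1852 px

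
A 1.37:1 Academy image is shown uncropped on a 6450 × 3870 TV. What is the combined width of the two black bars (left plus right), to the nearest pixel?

1148 px

1.37:1 Academy is narrower than 5:3, so it spans the full height.
The image is 3870 × 1.370 ≈ 5301.90 px wide.
6450 − 5301.90 = 1148.10 px of bars.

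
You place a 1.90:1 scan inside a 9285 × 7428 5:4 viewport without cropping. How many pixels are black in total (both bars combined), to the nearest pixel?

23594651 pixels

1.90:1 (1.900) > 5:4 (1.250), so the scan fills the width.
Content height = 9285 / 1.900 ≈ 4886.8421 px.
Leftover height: 7428 − 4886.8421 = 2541.1579 px.
That's 2541.1579 × 9285 ≈ 23594651 black pixels.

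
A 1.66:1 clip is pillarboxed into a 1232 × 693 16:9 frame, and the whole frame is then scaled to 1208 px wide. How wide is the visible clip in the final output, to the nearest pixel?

1128 px

Fitted into 1232×693, the clip spans the height; its width is 693 × 1.660 ≈ 1150.38 px.
Scaling 1232 → 1208 is ×0.9805, so the width becomes 1150.38 × 0.9805 ≈ 1127.97 px.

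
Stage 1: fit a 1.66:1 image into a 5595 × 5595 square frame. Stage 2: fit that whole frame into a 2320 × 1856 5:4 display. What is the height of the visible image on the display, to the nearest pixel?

1118 px

Inside the 5595×5595 canvas the image is width-limited at 5595.00 × 3370.48.
The square canvas is height-limited in 2320×1856, giving 1856.00 × 1856.00; scale factor 0.3317.
Applying the same ×0.3317: 3370.48 → 1118.07.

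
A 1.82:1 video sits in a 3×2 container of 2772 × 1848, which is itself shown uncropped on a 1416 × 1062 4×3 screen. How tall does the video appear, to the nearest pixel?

778 px

First fit — 1.82:1 into 2772×1848 spans the width: 2772.00 × 1523.08.
Second fit — the 3×2 canvas into 1416×1062 spans the width: 1416.00 × 944.00 (×0.5108 from 2772×1848).
The video scales with it: height 1523.08 × 0.5108 ≈ 778.02.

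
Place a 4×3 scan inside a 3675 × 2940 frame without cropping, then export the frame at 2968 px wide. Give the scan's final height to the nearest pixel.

2226 px

In the 3675×2940 frame the scan fills the width: height = 3675 × 3/4 ≈ 2756.25 px.
Scaling 3675 → 2968 is ×0.8076, so the height becomes 2756.25 × 0.8076 ≈ 2226.00 px.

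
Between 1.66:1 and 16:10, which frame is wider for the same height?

1.66:1

1.66 and 16:10 = 1.6; 1.66 > 1.6.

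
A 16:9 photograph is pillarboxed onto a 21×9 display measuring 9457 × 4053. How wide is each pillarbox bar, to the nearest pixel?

16:9 is narrower than 21×9, so it spans the full height.
The photograph is 4053 × 16/9 ≈ 7205.33 px wide.
9457 − 7205.33 = 2251.67 px of bars (1125.83 each).

1126 px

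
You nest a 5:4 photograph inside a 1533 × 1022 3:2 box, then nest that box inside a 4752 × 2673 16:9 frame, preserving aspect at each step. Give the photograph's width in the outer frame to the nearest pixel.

First fit — 5:4 into 1533×1022 spans the height: 1277.50 × 1022.00.
3:2 in 4752×2673: fills the height, so the intermediate becomes 4009.50 × 2673.00 — a scale of ×2.6155.
The photograph scales with it: width 1277.50 × 2.6155 ≈ 3341.25.

3341 px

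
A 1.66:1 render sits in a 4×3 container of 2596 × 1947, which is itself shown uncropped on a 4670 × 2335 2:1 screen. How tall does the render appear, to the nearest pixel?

1876 px

1.66:1 in 2596×1947: fills the width, so the render is 2596.00 × 1563.86.
Second fit — the 4×3 canvas into 4670×2335 spans the height: 3113.33 × 2335.00 (×1.1993 from 2596×1947).
The render scales with it: height 1563.86 × 1.1993 ≈ 1875.50.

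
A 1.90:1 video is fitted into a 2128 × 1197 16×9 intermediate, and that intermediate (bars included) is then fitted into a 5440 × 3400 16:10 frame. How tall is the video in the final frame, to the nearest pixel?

2863 px

Inside the 2128×1197 canvas the video is width-limited at 2128.00 × 1120.00.
Second fit — the 16×9 canvas into 5440×3400 spans the width: 5440.00 × 3060.00 (×2.5564 from 2128×1197).
Applying the same ×2.5564: 1120.00 → 2863.16.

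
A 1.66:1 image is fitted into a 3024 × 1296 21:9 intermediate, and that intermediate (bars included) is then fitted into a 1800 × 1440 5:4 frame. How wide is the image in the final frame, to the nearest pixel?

1.66:1 in 3024×1296: fills the height, so the image is 2151.36 × 1296.00.
The 21:9 canvas is width-limited in 1800×1440, giving 1800.00 × 771.43; scale factor 0.5952.
So the image's width is 2151.36 × 0.5952 ≈ 1280.57.

1281 px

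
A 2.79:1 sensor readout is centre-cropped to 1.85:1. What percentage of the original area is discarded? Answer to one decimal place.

33.7%

Going from 2.79:1 to 1.85:1 means cutting width while keeping height.
(1.850)/(2.790) ≈ 0.663 of the area survives, leaving 33.69% discarded.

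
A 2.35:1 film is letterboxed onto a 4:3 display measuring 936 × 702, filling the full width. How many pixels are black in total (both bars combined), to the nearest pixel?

Content height = 936 / 2.350 ≈ 398.2979 px.
702 − 398.2979 = 303.7021 px of bars.
That's 303.7021 × 936 ≈ 284265 black pixels.

284265 pixels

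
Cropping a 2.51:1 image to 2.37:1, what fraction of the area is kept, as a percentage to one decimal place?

94.4%

2.37:1 is narrower than 2.51:1, so the crop keeps the full height and trims the width.
(2.370)/(2.510) ≈ 0.944 of the area survives.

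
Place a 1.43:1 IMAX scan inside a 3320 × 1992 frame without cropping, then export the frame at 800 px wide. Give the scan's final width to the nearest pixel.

In the 3320×1992 frame the scan fills the height: width = 1992 × 1.430 ≈ 2848.56 px.
The frame scales by 800/3320 = 0.2410; 2848.56 × 0.2410 ≈ 686.40 px.

686 px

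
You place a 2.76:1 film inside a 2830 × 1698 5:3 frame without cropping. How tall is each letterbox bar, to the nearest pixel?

Since 2.760 > 1.667, the film is width-limited.
That makes the image 1025.36 px tall (2830 / 2.760).
Leftover height: 1698 − 1025.36 = 672.64 px → 336.32 each side.

336 px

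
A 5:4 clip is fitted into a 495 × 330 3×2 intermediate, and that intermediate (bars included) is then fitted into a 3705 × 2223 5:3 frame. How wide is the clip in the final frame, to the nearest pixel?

First fit — 5:4 into 495×330 spans the height: 412.50 × 330.00.
The 3×2 canvas is height-limited in 3705×2223, giving 3334.50 × 2223.00; scale factor 6.7364.
So the clip's width is 412.50 × 6.7364 ≈ 2778.75.

2779 px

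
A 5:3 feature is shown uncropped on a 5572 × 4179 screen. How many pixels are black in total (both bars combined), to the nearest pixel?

Since 1.667 > 1.333, the feature is width-limited.
That makes the image 3343.2000 px tall (5572 × 3/5).
Black = 4179 − 3343.2000 = 835.8000 px.
Across the 5572-px span: 835.8000 × 5572 ≈ 4657078 px.

4657078 pixels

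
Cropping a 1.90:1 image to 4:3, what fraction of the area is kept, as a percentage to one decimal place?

70.2%

Going from 1.90:1 to 4:3 means cutting width while keeping height.
(1.333)/(1.900) ≈ 0.702 of the area survives.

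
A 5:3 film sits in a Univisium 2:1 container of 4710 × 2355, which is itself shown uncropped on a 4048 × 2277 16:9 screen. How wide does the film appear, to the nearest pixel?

Inside the 4710×2355 canvas the film is height-limited at 3925.00 × 2355.00.
Univisium 2:1 in 4048×2277: fills the width, so the intermediate becomes 4048.00 × 2024.00 — a scale of ×0.8594.
So the film's width is 3925.00 × 0.8594 ≈ 3373.33.

3373 px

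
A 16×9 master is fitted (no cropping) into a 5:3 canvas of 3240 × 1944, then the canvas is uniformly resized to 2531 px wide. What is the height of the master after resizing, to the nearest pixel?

1424 px

Fitted into 3240×1944, the master spans the width; its height is 3240 × 9/16 ≈ 1822.50 px.
Scaling 3240 → 2531 is ×0.7812, so the height becomes 1822.50 × 0.7812 ≈ 1423.69 px.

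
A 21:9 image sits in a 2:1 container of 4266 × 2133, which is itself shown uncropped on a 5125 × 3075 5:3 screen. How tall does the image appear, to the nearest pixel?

Inside the 4266×2133 canvas the image is width-limited at 4266.00 × 1828.29.
2:1 in 5125×3075: fills the width, so the intermediate becomes 5125.00 × 2562.50 — a scale of ×1.2014.
The image scales with it: height 1828.29 × 1.2014 ≈ 2196.43.

2196 px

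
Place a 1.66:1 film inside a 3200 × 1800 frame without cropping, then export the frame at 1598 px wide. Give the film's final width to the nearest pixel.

1492 px

In the 3200×1800 frame the film fills the height: width = 1800 × 1.660 ≈ 2988.00 px.
Resizing to 1598 px wide multiplies everything by 0.4994: 2988.00 → 1492.13 px.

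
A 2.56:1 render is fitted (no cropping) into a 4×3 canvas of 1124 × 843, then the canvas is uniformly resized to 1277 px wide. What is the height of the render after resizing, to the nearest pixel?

Fitted into 1124×843, the render spans the width; its height is 1124 / 2.560 ≈ 439.06 px.
Resizing to 1277 px wide multiplies everything by 1.1361: 439.06 → 498.83 px.

499 px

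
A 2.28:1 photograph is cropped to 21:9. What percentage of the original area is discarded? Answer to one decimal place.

2.3%

Going from 2.28:1 to 21:9 means cutting height while keeping width.
Area ratio = (2.280)/(2.333) = 97.71%; the remaining 2.29% is cropped out.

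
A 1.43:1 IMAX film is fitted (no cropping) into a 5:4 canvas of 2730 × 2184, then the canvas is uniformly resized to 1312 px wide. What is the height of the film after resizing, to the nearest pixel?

917 px

In the 2730×2184 frame the film fills the width: height = 2730 / 1.430 ≈ 1909.09 px.
The frame scales by 1312/2730 = 0.4806; 1909.09 × 0.4806 ≈ 917.48 px.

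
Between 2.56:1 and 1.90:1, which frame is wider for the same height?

2.56:1

2.56 and 1.9; 2.56 > 1.9.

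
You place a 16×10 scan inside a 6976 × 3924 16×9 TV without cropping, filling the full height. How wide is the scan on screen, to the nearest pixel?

The scan is 3924 × 16/10 ≈ 6278.40 px wide.

6278 px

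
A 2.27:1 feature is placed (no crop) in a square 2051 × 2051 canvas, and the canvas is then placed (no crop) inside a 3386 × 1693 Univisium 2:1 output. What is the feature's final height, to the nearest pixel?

746 px

2.27:1 in 2051×2051: fills the width, so the feature is 2051.00 × 903.52.
square in 3386×1693: fills the height, so the intermediate becomes 1693.00 × 1693.00 — a scale of ×0.8255.
So the feature's height is 903.52 × 0.8255 ≈ 745.81.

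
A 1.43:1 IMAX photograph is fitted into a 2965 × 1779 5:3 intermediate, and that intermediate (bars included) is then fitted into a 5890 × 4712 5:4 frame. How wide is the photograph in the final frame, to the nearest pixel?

5054 px

1.43:1 IMAX in 2965×1779: fills the height, so the photograph is 2543.97 × 1779.00.
The 5:3 canvas is width-limited in 5890×4712, giving 5890.00 × 3534.00; scale factor 1.9865.
So the photograph's width is 2543.97 × 1.9865 ≈ 5053.62.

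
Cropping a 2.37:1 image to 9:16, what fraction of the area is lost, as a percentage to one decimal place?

9:16 is narrower than 2.37:1, so the crop keeps the full height and trims the width.
Fraction kept = (0.562)/(2.370) ≈ 23.73%, so 76.27% is lost.

76.3%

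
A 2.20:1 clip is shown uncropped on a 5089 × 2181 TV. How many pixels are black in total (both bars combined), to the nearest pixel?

634235 pixels

2.20:1 is narrower than 21:9, so it spans the full height.
The clip is 2181 × 2.200 ≈ 4798.2000 px wide.
5089 − 4798.2000 = 290.8000 px of bars.
Bar area = 290.8000 × 2181 ≈ 634235 px.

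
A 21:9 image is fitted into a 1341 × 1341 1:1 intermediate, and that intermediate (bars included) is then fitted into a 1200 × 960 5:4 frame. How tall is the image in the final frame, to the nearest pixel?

Inside the 1341×1341 canvas the image is width-limited at 1341.00 × 574.71.
The 1:1 canvas is height-limited in 1200×960, giving 960.00 × 960.00; scale factor 0.7159.
So the image's height is 574.71 × 0.7159 ≈ 411.43.

411 px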